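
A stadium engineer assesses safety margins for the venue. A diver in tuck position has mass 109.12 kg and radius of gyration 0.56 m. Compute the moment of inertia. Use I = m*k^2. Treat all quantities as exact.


I = m * k^2
I = 109.12 * 0.56^2
I = 109.12 * 0.3136 = 34.22 kg*m^2

34.22 kg*m^2


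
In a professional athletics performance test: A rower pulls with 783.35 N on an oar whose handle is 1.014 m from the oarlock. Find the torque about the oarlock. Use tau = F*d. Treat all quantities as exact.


tau = F * d
tau = 783.35 * 1.014
tau = 794.3169 N*m

794.3169 N*m


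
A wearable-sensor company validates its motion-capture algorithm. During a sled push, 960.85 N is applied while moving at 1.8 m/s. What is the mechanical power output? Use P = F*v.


P = F * v
P = 960.85 * 1.8
P = 1729.53 W

1729.53 W


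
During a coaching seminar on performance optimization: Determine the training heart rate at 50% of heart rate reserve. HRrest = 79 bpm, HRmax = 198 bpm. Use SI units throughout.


Target = HRrest + pct*(HRmax - HRrest)
Heart rate reserve = HRmax - HRrest = 198 - 79 = 119 bpm
Fraction = 50% = 0.5
Target = 79 + 0.5 * 119
Target = 79 + 59.5 = 138.5 bpm

138.5 bpm


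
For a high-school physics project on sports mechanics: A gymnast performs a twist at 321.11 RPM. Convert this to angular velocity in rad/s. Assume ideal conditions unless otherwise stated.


omega = RPM * 2 * pi / 60
omega = 321.11 * 2 * 3.14159 / 60
omega = 2017.5936 / 60 = 33.6266 rad/s

33.6266 rad/s


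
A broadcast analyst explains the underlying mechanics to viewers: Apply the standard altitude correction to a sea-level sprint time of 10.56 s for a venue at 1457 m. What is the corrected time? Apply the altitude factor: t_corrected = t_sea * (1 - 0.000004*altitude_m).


Correction factor = 1 - 0.000004 * 1457 = 0.994172
t_corrected = t_sea * factor = 10.56 * 0.994172
t_corrected = 10.4985 s

10.4985 s


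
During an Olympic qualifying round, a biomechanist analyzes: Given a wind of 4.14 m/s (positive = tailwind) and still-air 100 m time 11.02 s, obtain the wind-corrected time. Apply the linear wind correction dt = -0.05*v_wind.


dt = -0.05 * v_wind = -0.05 * 4.14 = -0.207 s
t_corrected = t_still + dt = 11.02 + (-0.207)
t_corrected = 10.813 s

10.813 s


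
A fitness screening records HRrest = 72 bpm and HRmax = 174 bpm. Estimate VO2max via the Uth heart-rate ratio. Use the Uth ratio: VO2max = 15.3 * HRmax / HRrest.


VO2max = 15.3 * HRmax / HRrest
VO2max = 15.3 * 174 / 72
VO2max = 2662.2 / 72 = 36.975 mL/kg/min

36.975 mL/kg/min


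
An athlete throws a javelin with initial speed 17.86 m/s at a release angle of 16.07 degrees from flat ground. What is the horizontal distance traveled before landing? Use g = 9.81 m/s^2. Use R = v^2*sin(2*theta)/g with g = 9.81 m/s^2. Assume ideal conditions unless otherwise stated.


R = v^2 * sin(2*theta) / g
Convert angle to radians: theta = 16.07 deg = 0.2805 rad
sin(2*theta) = sin(0.5609) = 0.532
R = 17.86^2 * 0.532 / 9.81
R = 318.9796 * 0.532 / 9.81 = 17.2981 m

17.2981 m


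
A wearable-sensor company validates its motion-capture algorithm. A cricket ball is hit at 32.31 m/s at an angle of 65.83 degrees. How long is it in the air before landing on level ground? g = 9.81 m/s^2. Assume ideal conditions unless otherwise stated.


T = 2*v*sin(theta)/g
sin(theta) = sin(65.83 deg) = 0.9123
T = 2*32.31*0.9123 / 9.81
T = 58.9551 / 9.81 = 6.0097 s

6.0097 s


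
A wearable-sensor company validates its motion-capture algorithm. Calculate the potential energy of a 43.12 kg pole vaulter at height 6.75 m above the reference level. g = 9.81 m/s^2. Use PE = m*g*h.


PE = m * g * h
PE = 43.12 * 9.81 * 6.75
PE = 423.0072 * 6.75 = 2855.2986 J

2855.2986 J


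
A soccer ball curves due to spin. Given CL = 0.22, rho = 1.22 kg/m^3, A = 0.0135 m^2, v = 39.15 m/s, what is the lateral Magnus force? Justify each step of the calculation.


FM = 0.5 * CL * rho * A * v^2
FM = 0.5 * 0.22 * 1.22 * 0.0135 * 39.15^2
v^2 = 1532.7225
FM = 0.5 * 0.22 * 1.22 * 0.0135 * 1532.7225 = 2.7768 N

2.7768 N


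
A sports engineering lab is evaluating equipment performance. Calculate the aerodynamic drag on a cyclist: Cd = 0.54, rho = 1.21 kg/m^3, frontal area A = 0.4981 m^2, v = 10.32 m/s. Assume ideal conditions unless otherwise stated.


Fd = 0.5 * Cd * rho * A * v^2
Fd = 0.5 * 0.54 * 1.21 * 0.4981 * 10.32^2
v^2 = 106.5024
Fd = 0.5 * 0.54 * 1.21 * 0.4981 * 106.5024 = 17.3311 N

17.3311 N


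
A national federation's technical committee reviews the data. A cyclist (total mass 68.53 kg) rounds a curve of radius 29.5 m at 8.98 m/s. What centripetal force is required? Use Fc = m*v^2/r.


Fc = m * v^2 / r
v^2 = 8.98^2 = 80.6404
Fc = 68.53 * 80.6404 / 29.5
Fc = 5526.2866 / 29.5 = 187.3317 N

187.3317 N


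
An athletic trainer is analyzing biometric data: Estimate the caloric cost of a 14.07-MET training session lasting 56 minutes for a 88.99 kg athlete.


kcal = MET * mass * time_hr
Convert time: 56 min = 0.9333 hr
kcal = 14.07 * 88.99 * 0.9333
kcal = 1168.6167 kcal

1168.6167 kcal


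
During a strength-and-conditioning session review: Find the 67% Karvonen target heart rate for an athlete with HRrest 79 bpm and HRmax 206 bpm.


Target = HRrest + pct*(HRmax - HRrest)
Heart rate reserve = HRmax - HRrest = 206 - 79 = 127 bpm
Fraction = 67% = 0.67
Target = 79 + 0.67 * 127
Target = 79 + 85.09 = 164.09 bpm

164.09 bpm


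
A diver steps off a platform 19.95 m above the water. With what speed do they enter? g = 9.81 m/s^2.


v = sqrt(2 * g * h)
v = sqrt(2 * 9.81 * 19.95)
v = sqrt(391.419) = 19.7843 m/s

19.7843 m/s


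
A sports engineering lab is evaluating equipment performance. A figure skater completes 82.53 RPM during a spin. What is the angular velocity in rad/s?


omega = RPM * 2 * pi / 60
omega = 82.53 * 2 * 3.14159 / 60
omega = 518.5513 / 60 = 8.6425 rad/s

8.6425 rad/s


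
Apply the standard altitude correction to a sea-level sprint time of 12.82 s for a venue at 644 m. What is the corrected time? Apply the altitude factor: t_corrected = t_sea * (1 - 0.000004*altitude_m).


Correction factor = 1 - 0.000004 * 644 = 0.997424
t_corrected = t_sea * factor = 12.82 * 0.997424
t_corrected = 12.787 s

12.787 s


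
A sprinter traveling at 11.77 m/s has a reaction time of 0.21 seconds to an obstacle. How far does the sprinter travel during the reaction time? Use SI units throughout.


d = v * t
d = 11.77 * 0.21
d = 2.4717 m

2.4717 m


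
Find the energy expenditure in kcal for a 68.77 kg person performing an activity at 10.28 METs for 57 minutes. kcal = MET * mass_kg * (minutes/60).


kcal = MET * mass * time_hr
Convert time: 57 min = 0.95 hr
kcal = 10.28 * 68.77 * 0.95
kcal = 671.6078 kcal

671.6078 kcal


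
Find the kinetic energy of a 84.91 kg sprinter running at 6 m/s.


KE = 0.5 * m * v^2
KE = 0.5 * 84.91 * 6^2
KE = 0.5 * 84.91 * 36 = 1528.38 J

1528.38 J


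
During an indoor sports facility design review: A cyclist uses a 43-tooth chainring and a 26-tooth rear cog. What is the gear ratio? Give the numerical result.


GR = front_teeth / rear_teeth
GR = 43 / 26
GR = 1.6538

1.6538


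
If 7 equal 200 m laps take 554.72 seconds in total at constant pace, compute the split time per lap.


Split time = total_time / n_laps = 554.72 / 7
Split time = 79.2457 s per lap

79.2457 s


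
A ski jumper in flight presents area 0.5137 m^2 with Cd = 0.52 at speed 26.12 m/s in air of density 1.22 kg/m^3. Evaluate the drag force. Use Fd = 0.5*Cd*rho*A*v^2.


Fd = 0.5 * Cd * rho * A * v^2
Fd = 0.5 * 0.52 * 1.22 * 0.5137 * 26.12^2
v^2 = 682.2544
Fd = 0.5 * 0.52 * 1.22 * 0.5137 * 682.2544 = 111.1704 N

111.1704 N


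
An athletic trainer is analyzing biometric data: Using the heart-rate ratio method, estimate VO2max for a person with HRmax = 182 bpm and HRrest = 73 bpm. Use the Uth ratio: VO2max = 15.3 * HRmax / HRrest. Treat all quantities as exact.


VO2max = 15.3 * HRmax / HRrest
VO2max = 15.3 * 182 / 73
VO2max = 2784.6 / 73 = 38.1452 mL/kg/min

38.1452 mL/kg/min


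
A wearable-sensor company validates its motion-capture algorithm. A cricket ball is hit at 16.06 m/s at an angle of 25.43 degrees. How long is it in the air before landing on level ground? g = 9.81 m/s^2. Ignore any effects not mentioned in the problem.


T = 2*v*sin(theta)/g
sin(theta) = sin(25.43 deg) = 0.4294
T = 2*16.06*0.4294 / 9.81
T = 13.7926 / 9.81 = 1.406 s

1.406 s


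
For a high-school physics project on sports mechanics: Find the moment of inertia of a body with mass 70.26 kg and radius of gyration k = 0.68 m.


I = m * k^2
I = 70.26 * 0.68^2
I = 70.26 * 0.4624 = 32.4882 kg*m^2

32.4882 kg*m^2


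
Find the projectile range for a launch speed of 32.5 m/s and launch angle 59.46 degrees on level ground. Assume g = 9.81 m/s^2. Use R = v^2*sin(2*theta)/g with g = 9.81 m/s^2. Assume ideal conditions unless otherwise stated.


R = v^2 * sin(2*theta) / g
Convert angle to radians: theta = 59.46 deg = 1.0378 rad
sin(2*theta) = sin(2.0755) = 0.8753
R = 32.5^2 * 0.8753 / 9.81
R = 1056.25 * 0.8753 / 9.81 = 94.2437 m

94.2437 m


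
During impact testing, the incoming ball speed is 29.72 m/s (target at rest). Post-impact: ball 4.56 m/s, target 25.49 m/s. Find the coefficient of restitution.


e = (v2_after - v1_after) / (v1_before - v2_before)
Numerator = 25.49 - 4.56 = 20.93
Denominator = 29.72 - 0 = 29.72
e = 20.93 / 29.72 = 0.7042

0.7042


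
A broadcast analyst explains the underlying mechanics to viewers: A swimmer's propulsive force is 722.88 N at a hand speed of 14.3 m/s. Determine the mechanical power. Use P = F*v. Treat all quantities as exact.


P = F * v
P = 722.88 * 14.3
P = 10337.184 W

10337.184 W


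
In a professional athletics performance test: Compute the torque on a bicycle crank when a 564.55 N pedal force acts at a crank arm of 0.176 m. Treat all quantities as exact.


tau = F * d
tau = 564.55 * 0.176
tau = 99.3608 N*m

99.3608 N*m


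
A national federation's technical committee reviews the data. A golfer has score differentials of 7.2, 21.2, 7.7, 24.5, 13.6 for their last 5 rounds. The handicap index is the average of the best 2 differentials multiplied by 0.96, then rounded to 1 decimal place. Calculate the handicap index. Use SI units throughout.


All differentials: 7.2, 21.2, 7.7, 24.5, 13.6
Sorted: 7.2, 7.7, 13.6, 21.2, 24.5
Best 2: 7.2, 7.7
Average of best = 14.9 / 2 = 7.45
Raw index = 7.45 * 0.96 = 7.152
Handicap index = round(7.152, 1) = 7.2

7.2


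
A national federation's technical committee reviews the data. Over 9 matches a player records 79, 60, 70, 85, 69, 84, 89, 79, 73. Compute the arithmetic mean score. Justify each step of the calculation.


Average = sum / n
Sum = 688
Average = 688 / 9 = 76.4444

76.4444


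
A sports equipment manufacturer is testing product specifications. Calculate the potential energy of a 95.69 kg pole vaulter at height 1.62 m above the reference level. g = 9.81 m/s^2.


PE = m * g * h
PE = 95.69 * 9.81 * 1.62
PE = 938.7189 * 1.62 = 1520.7246 J

1520.7246 J


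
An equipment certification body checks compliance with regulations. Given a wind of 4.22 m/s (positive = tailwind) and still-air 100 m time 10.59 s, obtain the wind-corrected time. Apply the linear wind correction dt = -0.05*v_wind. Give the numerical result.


dt = -0.05 * v_wind = -0.05 * 4.22 = -0.211 s
t_corrected = t_still + dt = 10.59 + (-0.211)
t_corrected = 10.379 s

10.379 s


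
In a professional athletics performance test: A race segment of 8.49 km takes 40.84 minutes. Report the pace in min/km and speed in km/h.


Pace = time / distance = 40.84 min / 8.49 km = 4.8104 min/km
Speed = distance / time_in_hours = 8.49 / 0.6807 hr
Speed = 12.4731 km/h

4.8104 min/km, 12.4731 km/h


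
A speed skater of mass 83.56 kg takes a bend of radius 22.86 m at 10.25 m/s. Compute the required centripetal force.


Fc = m * v^2 / r
v^2 = 10.25^2 = 105.0625
Fc = 83.56 * 105.0625 / 22.86
Fc = 8779.0225 / 22.86 = 384.0342 N

384.0342 N


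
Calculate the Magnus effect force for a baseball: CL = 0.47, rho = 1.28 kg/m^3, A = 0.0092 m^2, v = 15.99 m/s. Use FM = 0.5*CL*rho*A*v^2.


FM = 0.5 * CL * rho * A * v^2
FM = 0.5 * 0.47 * 1.28 * 0.0092 * 15.99^2
v^2 = 255.6801
FM = 0.5 * 0.47 * 1.28 * 0.0092 * 255.6801 = 0.7076 N

0.7076 N


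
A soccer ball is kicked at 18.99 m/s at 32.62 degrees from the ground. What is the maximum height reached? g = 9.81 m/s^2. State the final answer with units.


H = (v*sin(theta))^2 / (2*g)
vy = v*sin(theta) = 18.99 * sin(32.62 deg) = 10.2368 m/s
H = vy^2 / (2*g) = 104.7929 / (2*9.81)
H = 104.7929 / 19.62 = 5.3411 m

5.3411 m


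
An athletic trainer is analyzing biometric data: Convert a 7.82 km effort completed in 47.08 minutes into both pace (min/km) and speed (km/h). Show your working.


Pace = time / distance = 47.08 min / 7.82 km = 6.0205 min/km
Speed = distance / time_in_hours = 7.82 / 0.7847 hr
Speed = 9.966 km/h

6.0205 min/km, 9.966 km/h


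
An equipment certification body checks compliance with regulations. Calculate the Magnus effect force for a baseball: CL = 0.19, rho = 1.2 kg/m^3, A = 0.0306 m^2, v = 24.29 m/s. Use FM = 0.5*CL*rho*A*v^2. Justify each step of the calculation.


FM = 0.5 * CL * rho * A * v^2
FM = 0.5 * 0.19 * 1.2 * 0.0306 * 24.29^2
v^2 = 590.0041
FM = 0.5 * 0.19 * 1.2 * 0.0306 * 590.0041 = 2.0582 N

2.0582 N


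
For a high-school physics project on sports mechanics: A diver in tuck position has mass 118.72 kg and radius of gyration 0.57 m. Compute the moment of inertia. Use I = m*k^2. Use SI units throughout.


I = m * k^2
I = 118.72 * 0.57^2
I = 118.72 * 0.3249 = 38.5721 kg*m^2

38.5721 kg*m^2


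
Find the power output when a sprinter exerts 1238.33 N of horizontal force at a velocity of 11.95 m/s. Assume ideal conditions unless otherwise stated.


P = F * v
P = 1238.33 * 11.95
P = 14798.0435 W

14798.0435 W


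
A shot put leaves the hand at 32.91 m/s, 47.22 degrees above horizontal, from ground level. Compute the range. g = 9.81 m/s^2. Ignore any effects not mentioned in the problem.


R = v^2 * sin(2*theta) / g
Convert angle to radians: theta = 47.22 deg = 0.8241 rad
sin(2*theta) = sin(1.6483) = 0.997
R = 32.91^2 * 0.997 / 9.81
R = 1083.0681 * 0.997 / 9.81 = 110.0732 m

110.0732 m


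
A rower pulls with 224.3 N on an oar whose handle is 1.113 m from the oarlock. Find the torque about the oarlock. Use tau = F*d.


tau = F * d
tau = 224.3 * 1.113
tau = 249.6459 N*m

249.6459 N*m


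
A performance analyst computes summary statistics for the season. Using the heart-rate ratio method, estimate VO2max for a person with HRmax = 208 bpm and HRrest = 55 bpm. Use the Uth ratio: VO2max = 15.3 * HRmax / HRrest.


VO2max = 15.3 * HRmax / HRrest
VO2max = 15.3 * 208 / 55
VO2max = 3182.4 / 55 = 57.8618 mL/kg/min

57.8618 mL/kg/min


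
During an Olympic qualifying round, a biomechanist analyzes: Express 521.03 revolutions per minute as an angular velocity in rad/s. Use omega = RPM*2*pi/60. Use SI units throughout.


omega = RPM * 2 * pi / 60
omega = 521.03 * 2 * 3.14159 / 60
omega = 3273.728 / 60 = 54.5621 rad/s

54.5621 rad/s


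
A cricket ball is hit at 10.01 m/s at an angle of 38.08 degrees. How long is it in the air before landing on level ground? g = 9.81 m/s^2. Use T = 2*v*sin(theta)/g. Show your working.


T = 2*v*sin(theta)/g
sin(theta) = sin(38.08 deg) = 0.6168
T = 2*10.01*0.6168 / 9.81
T = 12.3476 / 9.81 = 1.2587 s

1.2587 s


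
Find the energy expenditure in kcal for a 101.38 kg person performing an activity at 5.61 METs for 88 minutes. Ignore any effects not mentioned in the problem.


kcal = MET * mass * time_hr
Convert time: 88 min = 1.4667 hr
kcal = 5.61 * 101.38 * 1.4667
kcal = 834.1546 kcal

834.1546 kcal


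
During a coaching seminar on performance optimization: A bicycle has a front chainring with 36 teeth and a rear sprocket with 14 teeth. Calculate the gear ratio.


GR = front_teeth / rear_teeth
GR = 36 / 14
GR = 2.5714

2.5714


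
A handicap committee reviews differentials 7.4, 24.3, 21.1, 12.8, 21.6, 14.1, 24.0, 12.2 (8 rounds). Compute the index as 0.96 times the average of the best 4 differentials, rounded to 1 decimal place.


All differentials: 7.4, 24.3, 21.1, 12.8, 21.6, 14.1, 24.0, 12.2
Sorted: 7.4, 12.2, 12.8, 14.1, 21.1, 21.6, 24.0, 24.3
Best 4: 7.4, 12.2, 12.8, 14.1
Average of best = 46.5 / 4 = 11.625
Raw index = 11.625 * 0.96 = 11.16
Handicap index = round(11.16, 1) = 11.2

11.2


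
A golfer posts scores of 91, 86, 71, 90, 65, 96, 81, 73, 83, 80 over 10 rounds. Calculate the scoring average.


Average = sum / n
Sum = 816
Average = 816 / 10 = 81.6

81.6


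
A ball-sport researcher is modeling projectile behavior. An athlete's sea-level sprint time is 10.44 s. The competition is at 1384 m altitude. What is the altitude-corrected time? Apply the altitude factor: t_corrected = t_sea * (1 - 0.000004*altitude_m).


Correction factor = 1 - 0.000004 * 1384 = 0.994464
t_corrected = t_sea * factor = 10.44 * 0.994464
t_corrected = 10.3822 s

10.3822 s


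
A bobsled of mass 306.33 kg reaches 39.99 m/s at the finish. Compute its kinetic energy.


KE = 0.5 * m * v^2
KE = 0.5 * 306.33 * 39.99^2
KE = 0.5 * 306.33 * 1599.2001 = 244941.4833 J

244941.4833 J


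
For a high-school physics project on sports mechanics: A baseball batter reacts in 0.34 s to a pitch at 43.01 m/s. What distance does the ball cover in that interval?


d = v * t
d = 43.01 * 0.34
d = 14.6234 m

14.6234 m


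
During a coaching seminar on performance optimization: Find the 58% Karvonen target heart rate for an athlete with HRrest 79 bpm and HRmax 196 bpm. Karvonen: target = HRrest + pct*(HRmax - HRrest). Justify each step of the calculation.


Target = HRrest + pct*(HRmax - HRrest)
Heart rate reserve = HRmax - HRrest = 196 - 79 = 117 bpm
Fraction = 58% = 0.58
Target = 79 + 0.58 * 117
Target = 79 + 67.86 = 146.86 bpm

146.86 bpm


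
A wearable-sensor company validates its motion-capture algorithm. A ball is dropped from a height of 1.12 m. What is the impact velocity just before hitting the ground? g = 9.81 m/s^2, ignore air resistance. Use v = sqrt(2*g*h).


v = sqrt(2 * g * h)
v = sqrt(2 * 9.81 * 1.12)
v = sqrt(21.9744) = 4.6877 m/s

4.6877 m/s


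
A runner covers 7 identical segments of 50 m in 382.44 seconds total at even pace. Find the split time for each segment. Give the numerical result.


Split time = total_time / n_laps = 382.44 / 7
Split time = 54.6343 s per lap

54.6343 s


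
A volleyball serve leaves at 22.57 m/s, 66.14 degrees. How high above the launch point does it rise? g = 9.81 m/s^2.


H = (v*sin(theta))^2 / (2*g)
vy = v*sin(theta) = 22.57 * sin(66.14 deg) = 20.6411 m/s
H = vy^2 / (2*g) = 426.0546 / (2*9.81)
H = 426.0546 / 19.62 = 21.7153 m

21.7153 m


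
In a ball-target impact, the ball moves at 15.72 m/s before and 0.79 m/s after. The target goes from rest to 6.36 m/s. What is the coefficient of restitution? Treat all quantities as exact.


e = (v2_after - v1_after) / (v1_before - v2_before)
Numerator = 6.36 - 0.79 = 5.57
Denominator = 15.72 - 0 = 15.72
e = 5.57 / 15.72 = 0.3543

0.3543


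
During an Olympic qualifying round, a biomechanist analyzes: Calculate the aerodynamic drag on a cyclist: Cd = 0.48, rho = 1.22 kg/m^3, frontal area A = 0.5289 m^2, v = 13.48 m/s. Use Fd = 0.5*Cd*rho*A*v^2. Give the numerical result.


Fd = 0.5 * Cd * rho * A * v^2
Fd = 0.5 * 0.48 * 1.22 * 0.5289 * 13.48^2
v^2 = 181.7104
Fd = 0.5 * 0.48 * 1.22 * 0.5289 * 181.7104 = 28.14 N

28.14 N


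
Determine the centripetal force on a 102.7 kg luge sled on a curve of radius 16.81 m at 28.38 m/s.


Fc = m * v^2 / r
v^2 = 28.38^2 = 805.4244
Fc = 102.7 * 805.4244 / 16.81
Fc = 82717.0859 / 16.81 = 4920.7071 N

4920.7071 N


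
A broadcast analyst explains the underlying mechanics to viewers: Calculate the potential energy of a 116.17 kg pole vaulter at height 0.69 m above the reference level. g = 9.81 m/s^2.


PE = m * g * h
PE = 116.17 * 9.81 * 0.69
PE = 1139.6277 * 0.69 = 786.3431 J

786.3431 J


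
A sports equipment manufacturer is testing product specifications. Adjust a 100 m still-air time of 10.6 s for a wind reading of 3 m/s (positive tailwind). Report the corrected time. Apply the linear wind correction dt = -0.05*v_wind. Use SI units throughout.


dt = -0.05 * v_wind = -0.05 * 3 = -0.15 s
t_corrected = t_still + dt = 10.6 + (-0.15)
t_corrected = 10.45 s

10.45 s


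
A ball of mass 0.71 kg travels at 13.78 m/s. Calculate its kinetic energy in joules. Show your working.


KE = 0.5 * m * v^2
KE = 0.5 * 0.71 * 13.78^2
KE = 0.5 * 0.71 * 189.8884 = 67.4104 J

67.4104 J


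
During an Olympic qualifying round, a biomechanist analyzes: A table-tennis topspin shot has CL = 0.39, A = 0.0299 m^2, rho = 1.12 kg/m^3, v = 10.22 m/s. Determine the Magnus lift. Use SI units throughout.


FM = 0.5 * CL * rho * A * v^2
FM = 0.5 * 0.39 * 1.12 * 0.0299 * 10.22^2
v^2 = 104.4484
FM = 0.5 * 0.39 * 1.12 * 0.0299 * 104.4484 = 0.6821 N

0.6821 N


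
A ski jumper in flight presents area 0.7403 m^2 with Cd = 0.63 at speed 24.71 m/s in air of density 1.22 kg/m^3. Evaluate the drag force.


Fd = 0.5 * Cd * rho * A * v^2
Fd = 0.5 * 0.63 * 1.22 * 0.7403 * 24.71^2
v^2 = 610.5841
Fd = 0.5 * 0.63 * 1.22 * 0.7403 * 610.5841 = 173.7095 N

173.7095 N


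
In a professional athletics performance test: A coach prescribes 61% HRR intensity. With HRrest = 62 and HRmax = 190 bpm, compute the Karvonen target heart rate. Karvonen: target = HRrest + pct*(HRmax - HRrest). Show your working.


Target = HRrest + pct*(HRmax - HRrest)
Heart rate reserve = HRmax - HRrest = 190 - 62 = 128 bpm
Fraction = 61% = 0.61
Target = 62 + 0.61 * 128
Target = 62 + 78.08 = 140.08 bpm

140.08 bpm


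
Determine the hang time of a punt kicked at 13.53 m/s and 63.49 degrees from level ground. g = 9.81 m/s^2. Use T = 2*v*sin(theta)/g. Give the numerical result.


T = 2*v*sin(theta)/g
sin(theta) = sin(63.49 deg) = 0.8949
T = 2*13.53*0.8949 / 9.81
T = 24.2148 / 9.81 = 2.4684 s

2.4684 s


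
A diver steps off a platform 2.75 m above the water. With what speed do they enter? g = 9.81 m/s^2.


v = sqrt(2 * g * h)
v = sqrt(2 * 9.81 * 2.75)
v = sqrt(53.955) = 7.3454 m/s

7.3454 m/s


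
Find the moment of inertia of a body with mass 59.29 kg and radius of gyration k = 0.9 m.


I = m * k^2
I = 59.29 * 0.9^2
I = 59.29 * 0.81 = 48.0249 kg*m^2

48.0249 kg*m^2


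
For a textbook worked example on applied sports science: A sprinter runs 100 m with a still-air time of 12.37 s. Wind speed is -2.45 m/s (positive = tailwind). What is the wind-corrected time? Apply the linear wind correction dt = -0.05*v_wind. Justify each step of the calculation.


dt = -0.05 * v_wind = -0.05 * -2.45 = 0.1225 s
t_corrected = t_still + dt = 12.37 + (0.1225)
t_corrected = 12.4925 s

12.4925 s


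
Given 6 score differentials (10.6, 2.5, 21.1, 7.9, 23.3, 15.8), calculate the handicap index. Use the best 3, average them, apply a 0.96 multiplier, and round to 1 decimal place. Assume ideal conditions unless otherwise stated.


All differentials: 10.6, 2.5, 21.1, 7.9, 23.3, 15.8
Sorted: 2.5, 7.9, 10.6, 15.8, 21.1, 23.3
Best 3: 2.5, 7.9, 10.6
Average of best = 21 / 3 = 7
Raw index = 7 * 0.96 = 6.72
Handicap index = round(6.72, 1) = 6.7

6.7


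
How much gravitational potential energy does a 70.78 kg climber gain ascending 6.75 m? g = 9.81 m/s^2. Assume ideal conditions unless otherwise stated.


PE = m * g * h
PE = 70.78 * 9.81 * 6.75
PE = 694.3518 * 6.75 = 4686.8746 J

4686.8746 J


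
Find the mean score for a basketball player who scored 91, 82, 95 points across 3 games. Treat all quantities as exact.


Average = sum / n
Sum = 268
Average = 268 / 3 = 89.3333

89.3333


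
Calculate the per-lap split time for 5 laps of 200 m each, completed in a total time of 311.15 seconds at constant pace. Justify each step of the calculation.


Split time = total_time / n_laps = 311.15 / 5
Split time = 62.23 s per lap

62.23 s


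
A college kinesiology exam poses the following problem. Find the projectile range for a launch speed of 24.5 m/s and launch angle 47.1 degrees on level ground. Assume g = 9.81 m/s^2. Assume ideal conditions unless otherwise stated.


R = v^2 * sin(2*theta) / g
Convert angle to radians: theta = 47.1 deg = 0.8221 rad
sin(2*theta) = sin(1.6441) = 0.9973
R = 24.5^2 * 0.9973 / 9.81
R = 600.25 * 0.9973 / 9.81 = 61.0232 m

61.0232 m


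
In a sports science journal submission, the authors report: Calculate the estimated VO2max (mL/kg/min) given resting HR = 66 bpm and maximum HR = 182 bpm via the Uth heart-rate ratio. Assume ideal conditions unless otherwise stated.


VO2max = 15.3 * HRmax / HRrest
VO2max = 15.3 * 182 / 66
VO2max = 2784.6 / 66 = 42.1909 mL/kg/min

42.1909 mL/kg/min


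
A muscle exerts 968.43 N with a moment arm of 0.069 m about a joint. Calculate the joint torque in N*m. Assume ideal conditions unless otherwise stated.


tau = F * d
tau = 968.43 * 0.069
tau = 66.8217 N*m

66.8217 N*m


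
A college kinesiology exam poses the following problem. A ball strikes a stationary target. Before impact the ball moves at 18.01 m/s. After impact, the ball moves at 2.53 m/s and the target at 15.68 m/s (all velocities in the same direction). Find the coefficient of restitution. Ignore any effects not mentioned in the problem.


e = (v2_after - v1_after) / (v1_before - v2_before)
Numerator = 15.68 - 2.53 = 13.15
Denominator = 18.01 - 0 = 18.01
e = 13.15 / 18.01 = 0.7301

0.7301


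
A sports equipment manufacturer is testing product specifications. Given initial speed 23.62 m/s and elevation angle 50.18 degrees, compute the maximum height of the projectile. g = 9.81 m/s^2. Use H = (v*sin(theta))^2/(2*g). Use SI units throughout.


H = (v*sin(theta))^2 / (2*g)
vy = v*sin(theta) = 23.62 * sin(50.18 deg) = 18.1416 m/s
H = vy^2 / (2*g) = 329.1169 / (2*9.81)
H = 329.1169 / 19.62 = 16.7746 m

16.7746 m


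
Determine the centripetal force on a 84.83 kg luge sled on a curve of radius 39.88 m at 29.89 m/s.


Fc = m * v^2 / r
v^2 = 29.89^2 = 893.4121
Fc = 84.83 * 893.4121 / 39.88
Fc = 75788.1484 / 39.88 = 1900.4049 N

1900.4049 N


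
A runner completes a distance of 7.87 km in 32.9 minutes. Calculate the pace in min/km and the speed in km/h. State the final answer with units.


Pace = time / distance = 32.9 min / 7.87 km = 4.1804 min/km
Speed = distance / time_in_hours = 7.87 / 0.5483 hr
Speed = 14.3526 km/h

4.1804 min/km, 14.3526 km/h


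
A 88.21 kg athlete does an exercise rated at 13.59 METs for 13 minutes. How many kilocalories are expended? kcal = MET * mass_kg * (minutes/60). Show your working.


kcal = MET * mass * time_hr
Convert time: 13 min = 0.2167 hr
kcal = 13.59 * 88.21 * 0.2167
kcal = 259.7343 kcal

259.7343 kcal


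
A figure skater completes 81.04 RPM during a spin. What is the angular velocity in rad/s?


omega = RPM * 2 * pi / 60
omega = 81.04 * 2 * 3.14159 / 60
omega = 509.1893 / 60 = 8.4865 rad/s

8.4865 rad/s


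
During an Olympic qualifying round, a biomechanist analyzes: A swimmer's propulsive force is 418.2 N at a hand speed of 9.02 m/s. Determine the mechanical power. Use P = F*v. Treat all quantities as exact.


P = F * v
P = 418.2 * 9.02
P = 3772.164 W

3772.164 W


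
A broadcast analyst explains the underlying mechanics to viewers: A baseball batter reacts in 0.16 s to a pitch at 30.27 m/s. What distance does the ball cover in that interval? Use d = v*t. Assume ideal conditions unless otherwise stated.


d = v * t
d = 30.27 * 0.16
d = 4.8432 m

4.8432 m


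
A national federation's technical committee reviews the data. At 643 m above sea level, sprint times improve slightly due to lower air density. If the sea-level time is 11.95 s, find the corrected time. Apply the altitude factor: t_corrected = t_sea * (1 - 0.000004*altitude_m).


Correction factor = 1 - 0.000004 * 643 = 0.997428
t_corrected = t_sea * factor = 11.95 * 0.997428
t_corrected = 11.9193 s

11.9193 s


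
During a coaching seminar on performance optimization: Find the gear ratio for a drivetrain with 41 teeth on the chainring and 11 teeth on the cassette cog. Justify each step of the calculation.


GR = front_teeth / rear_teeth
GR = 41 / 11
GR = 3.7273

3.7273


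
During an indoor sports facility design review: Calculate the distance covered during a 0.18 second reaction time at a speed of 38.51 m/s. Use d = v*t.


d = v * t
d = 38.51 * 0.18
d = 6.9318 m

6.9318 m


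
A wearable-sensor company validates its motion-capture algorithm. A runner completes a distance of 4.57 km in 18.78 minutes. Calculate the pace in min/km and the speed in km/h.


Pace = time / distance = 18.78 min / 4.57 km = 4.1094 min/km
Speed = distance / time_in_hours = 4.57 / 0.313 hr
Speed = 14.6006 km/h

4.1094 min/km, 14.6006 km/h


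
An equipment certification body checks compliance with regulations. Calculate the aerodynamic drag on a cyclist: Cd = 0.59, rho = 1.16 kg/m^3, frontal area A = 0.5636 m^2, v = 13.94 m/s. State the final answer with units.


Fd = 0.5 * Cd * rho * A * v^2
Fd = 0.5 * 0.59 * 1.16 * 0.5636 * 13.94^2
v^2 = 194.3236
Fd = 0.5 * 0.59 * 1.16 * 0.5636 * 194.3236 = 37.478 N

37.478 N


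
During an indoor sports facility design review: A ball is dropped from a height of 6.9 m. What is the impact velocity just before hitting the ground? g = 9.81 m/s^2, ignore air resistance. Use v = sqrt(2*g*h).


v = sqrt(2 * g * h)
v = sqrt(2 * 9.81 * 6.9)
v = sqrt(135.378) = 11.6352 m/s

11.6352 m/s


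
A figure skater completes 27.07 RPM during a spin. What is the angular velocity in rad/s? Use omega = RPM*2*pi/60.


omega = RPM * 2 * pi / 60
omega = 27.07 * 2 * 3.14159 / 60
omega = 170.0858 / 60 = 2.8348 rad/s

2.8348 rad/s


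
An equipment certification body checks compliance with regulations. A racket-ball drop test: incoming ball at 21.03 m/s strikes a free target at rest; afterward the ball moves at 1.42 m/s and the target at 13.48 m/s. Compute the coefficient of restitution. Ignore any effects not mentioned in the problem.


e = (v2_after - v1_after) / (v1_before - v2_before)
Numerator = 13.48 - 1.42 = 12.06
Denominator = 21.03 - 0 = 21.03
e = 12.06 / 21.03 = 0.5735

0.5735


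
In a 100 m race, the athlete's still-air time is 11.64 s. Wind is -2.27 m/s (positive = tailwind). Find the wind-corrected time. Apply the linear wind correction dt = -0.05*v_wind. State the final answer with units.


dt = -0.05 * v_wind = -0.05 * -2.27 = 0.1135 s
t_corrected = t_still + dt = 11.64 + (0.1135)
t_corrected = 11.7535 s

11.7535 s


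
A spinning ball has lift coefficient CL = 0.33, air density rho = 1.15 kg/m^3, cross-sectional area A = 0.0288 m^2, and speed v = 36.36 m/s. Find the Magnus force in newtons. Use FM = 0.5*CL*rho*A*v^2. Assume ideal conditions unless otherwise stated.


FM = 0.5 * CL * rho * A * v^2
FM = 0.5 * 0.33 * 1.15 * 0.0288 * 36.36^2
v^2 = 1322.0496
FM = 0.5 * 0.33 * 1.15 * 0.0288 * 1322.0496 = 7.2247 N

7.2247 N


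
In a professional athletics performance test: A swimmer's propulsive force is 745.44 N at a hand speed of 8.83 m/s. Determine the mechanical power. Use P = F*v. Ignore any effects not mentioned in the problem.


P = F * v
P = 745.44 * 8.83
P = 6582.2352 W

6582.2352 W


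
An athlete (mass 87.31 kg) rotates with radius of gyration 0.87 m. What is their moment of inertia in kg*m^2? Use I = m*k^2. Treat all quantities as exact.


I = m * k^2
I = 87.31 * 0.87^2
I = 87.31 * 0.7569 = 66.0849 kg*m^2

66.0849 kg*m^2


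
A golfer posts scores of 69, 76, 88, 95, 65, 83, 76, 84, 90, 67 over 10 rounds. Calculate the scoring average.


Average = sum / n
Sum = 793
Average = 793 / 10 = 79.3

79.3


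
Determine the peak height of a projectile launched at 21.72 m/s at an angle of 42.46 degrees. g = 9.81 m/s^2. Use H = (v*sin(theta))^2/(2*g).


H = (v*sin(theta))^2 / (2*g)
vy = v*sin(theta) = 21.72 * sin(42.46 deg) = 14.6626 m/s
H = vy^2 / (2*g) = 214.9929 / (2*9.81)
H = 214.9929 / 19.62 = 10.9578 m

10.9578 m


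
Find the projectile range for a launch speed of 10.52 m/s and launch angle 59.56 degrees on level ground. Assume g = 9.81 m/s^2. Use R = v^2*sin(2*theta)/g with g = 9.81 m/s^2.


R = v^2 * sin(2*theta) / g
Convert angle to radians: theta = 59.56 deg = 1.0395 rad
sin(2*theta) = sin(2.079) = 0.8736
R = 10.52^2 * 0.8736 / 9.81
R = 110.6704 * 0.8736 / 9.81 = 9.8554 m

9.8554 m


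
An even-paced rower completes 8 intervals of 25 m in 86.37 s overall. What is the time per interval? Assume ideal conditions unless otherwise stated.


Split time = total_time / n_laps = 86.37 / 8
Split time = 10.7963 s per lap

10.7963 s


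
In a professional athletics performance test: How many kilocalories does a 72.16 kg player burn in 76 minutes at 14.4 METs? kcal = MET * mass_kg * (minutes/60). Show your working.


kcal = MET * mass * time_hr
Convert time: 76 min = 1.2667 hr
kcal = 14.4 * 72.16 * 1.2667
kcal = 1316.1984 kcal

1316.1984 kcal


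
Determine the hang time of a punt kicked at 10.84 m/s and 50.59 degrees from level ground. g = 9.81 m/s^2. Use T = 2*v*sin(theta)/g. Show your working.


T = 2*v*sin(theta)/g
sin(theta) = sin(50.59 deg) = 0.7726
T = 2*10.84*0.7726 / 9.81
T = 16.7505 / 9.81 = 1.7075 s

1.7075 s


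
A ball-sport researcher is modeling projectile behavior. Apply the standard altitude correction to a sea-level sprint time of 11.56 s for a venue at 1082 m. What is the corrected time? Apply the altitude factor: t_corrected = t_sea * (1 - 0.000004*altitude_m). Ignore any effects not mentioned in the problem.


Correction factor = 1 - 0.000004 * 1082 = 0.995672
t_corrected = t_sea * factor = 11.56 * 0.995672
t_corrected = 11.51 s

11.51 s


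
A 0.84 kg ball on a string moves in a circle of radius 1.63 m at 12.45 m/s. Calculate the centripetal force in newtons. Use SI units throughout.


Fc = m * v^2 / r
v^2 = 12.45^2 = 155.0025
Fc = 0.84 * 155.0025 / 1.63
Fc = 130.2021 / 1.63 = 79.8786 N

79.8786 N


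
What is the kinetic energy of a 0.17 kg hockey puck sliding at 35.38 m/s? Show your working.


KE = 0.5 * m * v^2
KE = 0.5 * 0.17 * 35.38^2
KE = 0.5 * 0.17 * 1251.7444 = 106.3983 J

106.3983 J


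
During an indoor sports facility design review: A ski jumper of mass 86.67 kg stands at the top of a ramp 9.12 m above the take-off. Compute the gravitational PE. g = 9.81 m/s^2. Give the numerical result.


PE = m * g * h
PE = 86.67 * 9.81 * 9.12
PE = 850.2327 * 9.12 = 7754.1222 J

7754.1222 J


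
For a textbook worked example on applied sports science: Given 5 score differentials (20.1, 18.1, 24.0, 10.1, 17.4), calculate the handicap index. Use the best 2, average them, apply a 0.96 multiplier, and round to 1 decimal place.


All differentials: 20.1, 18.1, 24.0, 10.1, 17.4
Sorted: 10.1, 17.4, 18.1, 20.1, 24.0
Best 2: 10.1, 17.4
Average of best = 27.5 / 2 = 13.75
Raw index = 13.75 * 0.96 = 13.2
Handicap index = round(13.2, 1) = 13.2

13.2


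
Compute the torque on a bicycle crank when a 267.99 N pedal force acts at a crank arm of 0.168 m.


tau = F * d
tau = 267.99 * 0.168
tau = 45.0223 N*m

45.0223 N*m


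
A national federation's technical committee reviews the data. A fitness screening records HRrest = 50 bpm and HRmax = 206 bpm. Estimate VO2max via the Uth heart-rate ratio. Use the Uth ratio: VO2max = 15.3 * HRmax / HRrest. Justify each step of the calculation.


VO2max = 15.3 * HRmax / HRrest
VO2max = 15.3 * 206 / 50
VO2max = 3151.8 / 50 = 63.036 mL/kg/min

63.036 mL/kg/min


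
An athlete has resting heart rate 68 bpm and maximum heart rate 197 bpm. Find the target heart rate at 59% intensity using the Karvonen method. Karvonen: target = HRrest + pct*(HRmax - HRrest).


Target = HRrest + pct*(HRmax - HRrest)
Heart rate reserve = HRmax - HRrest = 197 - 68 = 129 bpm
Fraction = 59% = 0.59
Target = 68 + 0.59 * 129
Target = 68 + 76.11 = 144.11 bpm

144.11 bpm


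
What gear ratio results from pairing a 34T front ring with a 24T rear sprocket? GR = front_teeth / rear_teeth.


GR = front_teeth / rear_teeth
GR = 34 / 24
GR = 1.4167

1.4167


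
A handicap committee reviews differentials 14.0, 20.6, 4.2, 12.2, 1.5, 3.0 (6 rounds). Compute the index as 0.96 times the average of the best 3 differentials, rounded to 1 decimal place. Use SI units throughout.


All differentials: 14.0, 20.6, 4.2, 12.2, 1.5, 3.0
Sorted: 1.5, 3.0, 4.2, 12.2, 14.0, 20.6
Best 3: 1.5, 3.0, 4.2
Average of best = 8.7 / 3 = 2.9
Raw index = 2.9 * 0.96 = 2.784
Handicap index = round(2.784, 1) = 2.8

2.8


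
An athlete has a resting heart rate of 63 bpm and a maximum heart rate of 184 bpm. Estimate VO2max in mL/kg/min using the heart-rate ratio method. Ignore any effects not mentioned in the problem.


VO2max = 15.3 * HRmax / HRrest
VO2max = 15.3 * 184 / 63
VO2max = 2815.2 / 63 = 44.6857 mL/kg/min

44.6857 mL/kg/min


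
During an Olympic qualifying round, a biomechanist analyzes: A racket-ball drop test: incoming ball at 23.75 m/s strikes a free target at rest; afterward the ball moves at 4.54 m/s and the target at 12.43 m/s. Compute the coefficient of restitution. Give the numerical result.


e = (v2_after - v1_after) / (v1_before - v2_before)
Numerator = 12.43 - 4.54 = 7.89
Denominator = 23.75 - 0 = 23.75
e = 7.89 / 23.75 = 0.3322

0.3322


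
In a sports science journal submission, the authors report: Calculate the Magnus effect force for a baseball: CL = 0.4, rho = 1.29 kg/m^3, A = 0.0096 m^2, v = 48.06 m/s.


FM = 0.5 * CL * rho * A * v^2
FM = 0.5 * 0.4 * 1.29 * 0.0096 * 48.06^2
v^2 = 2309.7636
FM = 0.5 * 0.4 * 1.29 * 0.0096 * 2309.7636 = 5.7208 N

5.7208 N


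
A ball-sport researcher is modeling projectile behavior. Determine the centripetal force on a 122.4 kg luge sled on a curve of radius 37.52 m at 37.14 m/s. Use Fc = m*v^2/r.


Fc = m * v^2 / r
v^2 = 37.14^2 = 1379.3796
Fc = 122.4 * 1379.3796 / 37.52
Fc = 168836.063 / 37.52 = 4499.8951 N

4499.8951 N


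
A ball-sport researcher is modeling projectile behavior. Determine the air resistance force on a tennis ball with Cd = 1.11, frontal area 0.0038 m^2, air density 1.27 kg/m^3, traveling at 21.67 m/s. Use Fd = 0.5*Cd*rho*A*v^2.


Fd = 0.5 * Cd * rho * A * v^2
Fd = 0.5 * 1.11 * 1.27 * 0.0038 * 21.67^2
v^2 = 469.5889
Fd = 0.5 * 1.11 * 1.27 * 0.0038 * 469.5889 = 1.2578 N

1.2578 N


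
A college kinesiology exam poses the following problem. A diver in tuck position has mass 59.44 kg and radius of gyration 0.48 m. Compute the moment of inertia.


I = m * k^2
I = 59.44 * 0.48^2
I = 59.44 * 0.2304 = 13.695 kg*m^2

13.695 kg*m^2


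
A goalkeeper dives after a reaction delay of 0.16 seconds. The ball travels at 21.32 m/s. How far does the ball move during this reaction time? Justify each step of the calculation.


d = v * t
d = 21.32 * 0.16
d = 3.4112 m

3.4112 m


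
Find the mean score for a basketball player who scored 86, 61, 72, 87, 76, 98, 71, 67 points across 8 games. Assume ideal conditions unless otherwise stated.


Average = sum / n
Sum = 618
Average = 618 / 8 = 77.25

77.25


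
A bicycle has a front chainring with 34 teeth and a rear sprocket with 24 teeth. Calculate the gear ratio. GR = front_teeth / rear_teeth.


GR = front_teeth / rear_teeth
GR = 34 / 24
GR = 1.4167

1.4167


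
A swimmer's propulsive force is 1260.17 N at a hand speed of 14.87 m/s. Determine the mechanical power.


P = F * v
P = 1260.17 * 14.87
P = 18738.7279 W

18738.7279 W


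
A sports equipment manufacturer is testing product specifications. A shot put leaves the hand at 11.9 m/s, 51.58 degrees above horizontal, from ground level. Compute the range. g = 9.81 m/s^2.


R = v^2 * sin(2*theta) / g
Convert angle to radians: theta = 51.58 deg = 0.9002 rad
sin(2*theta) = sin(1.8005) = 0.9737
R = 11.9^2 * 0.9737 / 9.81
R = 141.61 * 0.9737 / 9.81 = 14.0562 m

14.0562 m
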